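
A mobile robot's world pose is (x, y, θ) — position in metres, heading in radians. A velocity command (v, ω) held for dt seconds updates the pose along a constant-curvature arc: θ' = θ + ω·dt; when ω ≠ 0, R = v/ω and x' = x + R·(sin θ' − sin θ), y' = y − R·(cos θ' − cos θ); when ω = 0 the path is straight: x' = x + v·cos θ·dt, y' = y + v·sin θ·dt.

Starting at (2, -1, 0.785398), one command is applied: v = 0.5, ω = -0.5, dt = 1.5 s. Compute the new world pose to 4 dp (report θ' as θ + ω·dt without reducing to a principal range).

θ' = 0.7854 + -0.5·1.5 = 0.0354
R = v/ω = 0.5/-0.5 = -1.0000
x' = 2 + -1.0000·(sin 0.0354 − sin 0.7854) = 2.6717
y' = -1 − -1.0000·(cos 0.0354 − cos 0.7854) = -0.7077

(2.6717, -0.7077, 0.0354)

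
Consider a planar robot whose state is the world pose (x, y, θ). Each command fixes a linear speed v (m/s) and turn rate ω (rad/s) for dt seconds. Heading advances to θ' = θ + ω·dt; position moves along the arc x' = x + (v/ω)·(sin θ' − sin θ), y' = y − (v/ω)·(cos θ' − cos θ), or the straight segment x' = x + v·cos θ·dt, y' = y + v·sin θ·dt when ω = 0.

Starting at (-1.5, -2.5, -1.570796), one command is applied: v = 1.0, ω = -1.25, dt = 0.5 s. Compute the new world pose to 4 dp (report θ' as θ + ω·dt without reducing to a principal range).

(-1.6512, -2.9681, -2.1958)

θ' = -1.5708 + -1.25·0.5 = -2.1958
R = v/ω = 1.0/-1.25 = -0.8000
x' = -1.5 + -0.8000·(sin -2.1958 − sin -1.5708) = -1.6512
y' = -2.5 − -0.8000·(cos -2.1958 − cos -1.5708) = -2.9681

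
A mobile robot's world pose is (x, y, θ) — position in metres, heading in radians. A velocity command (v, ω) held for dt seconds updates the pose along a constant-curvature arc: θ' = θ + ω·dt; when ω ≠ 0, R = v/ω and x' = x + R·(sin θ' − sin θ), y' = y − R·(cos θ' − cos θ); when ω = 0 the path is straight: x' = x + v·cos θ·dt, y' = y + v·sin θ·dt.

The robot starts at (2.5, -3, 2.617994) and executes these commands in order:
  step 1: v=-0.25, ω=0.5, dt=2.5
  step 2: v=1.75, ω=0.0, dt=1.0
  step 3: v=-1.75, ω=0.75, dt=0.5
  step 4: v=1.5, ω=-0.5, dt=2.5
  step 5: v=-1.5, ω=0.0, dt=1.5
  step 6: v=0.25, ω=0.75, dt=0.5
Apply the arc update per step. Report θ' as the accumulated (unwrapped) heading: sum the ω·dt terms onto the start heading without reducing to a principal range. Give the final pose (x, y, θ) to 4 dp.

(1.2864, -5.3621, 3.3680)

step 1: θ'=3.8680 (R=-0.5000) → pose (3.0821, -2.9408, 3.8680)
step 2: θ'=3.8680 (straight) → pose (1.7738, -4.1031, 3.8680)
step 3: θ'=4.2430 (R=-2.3333) → pose (2.3050, -3.4142, 4.2430)
step 4: θ'=2.9930 (R=-3.0000) → pose (-0.8146, -5.0241, 2.9930)
step 5: θ'=2.9930 (straight) → pose (1.4106, -5.3573, 2.9930)
step 6: θ'=3.3680 (R=0.3333) → pose (1.2864, -5.3621, 3.3680)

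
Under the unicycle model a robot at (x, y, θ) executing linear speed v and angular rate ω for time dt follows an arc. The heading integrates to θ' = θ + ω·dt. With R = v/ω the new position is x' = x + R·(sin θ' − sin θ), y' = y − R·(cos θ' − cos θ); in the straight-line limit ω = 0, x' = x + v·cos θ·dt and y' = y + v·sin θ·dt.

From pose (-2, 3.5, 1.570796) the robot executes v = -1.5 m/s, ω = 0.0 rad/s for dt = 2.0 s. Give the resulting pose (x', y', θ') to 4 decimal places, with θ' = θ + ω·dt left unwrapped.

(-2.0000, 0.5000, 1.5708)

θ' = 1.5708 + 0.0·2.0 = 1.5708
ω = 0 → straight: x' = -2 + -1.5·cos(1.5708)·2.0 = -2.0000
y' = 3.5 + -1.5·sin(1.5708)·2.0 = 0.5000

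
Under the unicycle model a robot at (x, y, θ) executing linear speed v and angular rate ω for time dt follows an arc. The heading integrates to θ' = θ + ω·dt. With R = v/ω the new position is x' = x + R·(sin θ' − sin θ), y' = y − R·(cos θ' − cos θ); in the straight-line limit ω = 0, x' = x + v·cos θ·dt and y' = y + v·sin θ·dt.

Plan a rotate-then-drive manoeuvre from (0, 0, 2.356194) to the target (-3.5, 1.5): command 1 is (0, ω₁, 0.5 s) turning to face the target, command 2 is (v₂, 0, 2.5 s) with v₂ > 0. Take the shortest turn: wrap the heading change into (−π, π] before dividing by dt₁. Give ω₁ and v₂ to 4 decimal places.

ω₁ = 0.7610, v₂ = 1.5232

heading to target = atan2(1.5−0, -3.5−0) = 2.7367
Δθ = wrap(2.7367 − 2.3562) = 0.3805; ω₁ = Δθ/dt₁ = 0.7610
distance = √((-3.5−0)² + (1.5−0)²) = 3.8079; v₂ = distance/dt₂ = 1.5232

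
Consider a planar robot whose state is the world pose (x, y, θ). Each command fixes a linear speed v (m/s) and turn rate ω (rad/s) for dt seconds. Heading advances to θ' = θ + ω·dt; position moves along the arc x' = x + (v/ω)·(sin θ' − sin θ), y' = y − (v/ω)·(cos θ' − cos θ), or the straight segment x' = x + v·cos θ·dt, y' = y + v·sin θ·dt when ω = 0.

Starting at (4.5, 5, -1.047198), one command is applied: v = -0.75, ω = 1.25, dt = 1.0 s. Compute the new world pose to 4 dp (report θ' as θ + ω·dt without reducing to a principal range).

θ' = -1.0472 + 1.25·1.0 = 0.2028
R = v/ω = -0.75/1.25 = -0.6000
x' = 4.5 + -0.6000·(sin 0.2028 − sin -1.0472) = 3.8595
y' = 5 − -0.6000·(cos 0.2028 − cos -1.0472) = 5.2877

(3.8595, 5.2877, 0.2028)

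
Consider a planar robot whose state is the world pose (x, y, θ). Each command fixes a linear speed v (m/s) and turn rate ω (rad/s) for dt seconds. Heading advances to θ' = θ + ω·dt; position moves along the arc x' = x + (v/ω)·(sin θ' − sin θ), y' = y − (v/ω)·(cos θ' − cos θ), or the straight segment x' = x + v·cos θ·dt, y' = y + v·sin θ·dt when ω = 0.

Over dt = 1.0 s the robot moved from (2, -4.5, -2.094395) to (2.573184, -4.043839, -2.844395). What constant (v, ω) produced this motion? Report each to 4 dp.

v = -0.7500, ω = -0.7500

Δθ = -2.844395 − -2.094395 = -0.750000
ω = Δθ/dt = -0.750000/1.0 = -0.7500
R = Δx/(sin θ' − sin θ) = 1.0000
v = R·ω = 1.0000·-0.7500 = -0.7500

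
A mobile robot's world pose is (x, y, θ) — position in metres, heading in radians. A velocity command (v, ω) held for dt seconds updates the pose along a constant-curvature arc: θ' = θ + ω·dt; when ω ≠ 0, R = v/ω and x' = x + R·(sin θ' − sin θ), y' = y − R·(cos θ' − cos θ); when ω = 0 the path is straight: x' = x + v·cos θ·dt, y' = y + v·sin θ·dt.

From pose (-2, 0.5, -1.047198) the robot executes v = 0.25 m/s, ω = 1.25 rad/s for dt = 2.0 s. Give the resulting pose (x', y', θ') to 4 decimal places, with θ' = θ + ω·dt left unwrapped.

(-1.6282, 0.5765, 1.4528)

θ' = -1.0472 + 1.25·2.0 = 1.4528
R = v/ω = 0.25/1.25 = 0.2000
x' = -2 + 0.2000·(sin 1.4528 − sin -1.0472) = -1.6282
y' = 0.5 − 0.2000·(cos 1.4528 − cos -1.0472) = 0.5765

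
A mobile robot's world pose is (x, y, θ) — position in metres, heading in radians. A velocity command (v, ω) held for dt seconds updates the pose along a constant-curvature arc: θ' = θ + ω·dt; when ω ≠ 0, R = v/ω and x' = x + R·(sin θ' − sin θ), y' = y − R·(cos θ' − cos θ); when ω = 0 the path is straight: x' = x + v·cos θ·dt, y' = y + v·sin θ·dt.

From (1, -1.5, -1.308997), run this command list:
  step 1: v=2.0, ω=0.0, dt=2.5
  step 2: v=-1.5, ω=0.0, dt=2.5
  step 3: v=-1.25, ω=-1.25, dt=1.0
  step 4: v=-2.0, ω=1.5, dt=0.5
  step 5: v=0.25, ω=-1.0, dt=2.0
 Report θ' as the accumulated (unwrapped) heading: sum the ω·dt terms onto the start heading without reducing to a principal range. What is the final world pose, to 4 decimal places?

(1.9037, -0.9521, -3.8090)

step 1: θ'=-1.3090 (straight) → pose (2.2941, -6.3296, -1.3090)
step 2: θ'=-1.3090 (straight) → pose (1.3235, -2.7074, -1.3090)
step 3: θ'=-2.5590 (R=1.0000) → pose (1.7393, -1.6136, -2.5590)
step 4: θ'=-1.8090 (R=-1.3333) → pose (2.3014, -0.8148, -1.8090)
step 5: θ'=-3.8090 (R=-0.2500) → pose (1.9037, -0.9521, -3.8090)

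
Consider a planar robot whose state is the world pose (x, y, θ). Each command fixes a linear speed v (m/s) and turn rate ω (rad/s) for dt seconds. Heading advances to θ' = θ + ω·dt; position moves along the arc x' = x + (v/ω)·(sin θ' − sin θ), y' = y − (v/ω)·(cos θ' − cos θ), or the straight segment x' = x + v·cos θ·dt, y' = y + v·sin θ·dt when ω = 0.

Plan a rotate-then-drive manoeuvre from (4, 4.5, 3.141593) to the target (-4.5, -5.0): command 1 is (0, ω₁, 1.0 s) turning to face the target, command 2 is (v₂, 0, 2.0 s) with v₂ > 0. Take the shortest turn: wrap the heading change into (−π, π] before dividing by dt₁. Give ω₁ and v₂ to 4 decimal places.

ω₁ = 0.8409, v₂ = 6.3738

heading to target = atan2(-5−4.5, -4.5−4) = -2.3007
Δθ = wrap(-2.3007 − 3.1416) = 0.8409; ω₁ = Δθ/dt₁ = 0.8409
distance = √((-4.5−4)² + (-5−4.5)²) = 12.7475; v₂ = distance/dt₂ = 6.3738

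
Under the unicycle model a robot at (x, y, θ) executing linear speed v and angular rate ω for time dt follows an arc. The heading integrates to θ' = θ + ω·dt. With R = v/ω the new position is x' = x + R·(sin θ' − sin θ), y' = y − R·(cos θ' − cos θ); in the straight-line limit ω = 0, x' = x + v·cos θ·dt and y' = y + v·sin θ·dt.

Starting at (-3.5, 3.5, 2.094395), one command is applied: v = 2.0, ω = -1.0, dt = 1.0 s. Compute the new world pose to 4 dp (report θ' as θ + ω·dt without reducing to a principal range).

(-3.5453, 5.4172, 1.0944)

θ' = 2.0944 + -1.0·1.0 = 1.0944
R = v/ω = 2.0/-1.0 = -2.0000
x' = -3.5 + -2.0000·(sin 1.0944 − sin 2.0944) = -3.5453
y' = 3.5 − -2.0000·(cos 1.0944 − cos 2.0944) = 5.4172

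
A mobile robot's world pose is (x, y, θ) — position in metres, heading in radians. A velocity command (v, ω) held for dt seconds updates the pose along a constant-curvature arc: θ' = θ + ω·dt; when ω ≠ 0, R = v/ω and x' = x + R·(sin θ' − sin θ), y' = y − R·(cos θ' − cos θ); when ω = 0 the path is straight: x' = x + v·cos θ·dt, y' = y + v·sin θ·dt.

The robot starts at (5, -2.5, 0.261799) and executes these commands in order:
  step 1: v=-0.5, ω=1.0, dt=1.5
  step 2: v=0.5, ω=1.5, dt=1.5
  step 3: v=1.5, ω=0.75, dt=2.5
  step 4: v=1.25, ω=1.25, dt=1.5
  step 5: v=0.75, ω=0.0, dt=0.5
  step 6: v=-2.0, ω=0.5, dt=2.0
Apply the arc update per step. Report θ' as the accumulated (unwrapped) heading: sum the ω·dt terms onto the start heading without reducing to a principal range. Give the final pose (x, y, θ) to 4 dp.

step 1: θ'=1.7618 (R=-0.5000) → pose (4.6385, -3.0779, 1.7618)
step 2: θ'=4.0118 (R=0.3333) → pose (4.0564, -2.9263, 4.0118)
step 3: θ'=5.8868 (R=2.0000) → pose (4.8132, -6.0605, 5.8868)
step 4: θ'=7.7618 (R=1.0000) → pose (6.1950, -5.2301, 7.7618)
step 5: θ'=7.7618 (straight) → pose (6.2295, -4.8567, 7.7618)
step 6: θ'=8.7618 (R=-4.0000) → pose (7.7507, -8.3776, 8.7618)

(7.7507, -8.3776, 8.7618)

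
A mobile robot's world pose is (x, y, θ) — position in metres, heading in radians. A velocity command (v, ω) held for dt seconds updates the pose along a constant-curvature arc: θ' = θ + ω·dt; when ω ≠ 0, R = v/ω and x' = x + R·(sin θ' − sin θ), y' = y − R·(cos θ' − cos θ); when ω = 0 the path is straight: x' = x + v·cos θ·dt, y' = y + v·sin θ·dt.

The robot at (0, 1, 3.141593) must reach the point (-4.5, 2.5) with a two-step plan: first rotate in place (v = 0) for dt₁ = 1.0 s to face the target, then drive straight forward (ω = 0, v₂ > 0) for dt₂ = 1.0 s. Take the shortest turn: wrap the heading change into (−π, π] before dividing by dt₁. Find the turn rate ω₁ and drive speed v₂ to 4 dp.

ω₁ = -0.3218, v₂ = 4.7434

heading to target = atan2(2.5−1, -4.5−0) = 2.8198
Δθ = wrap(2.8198 − 3.1416) = -0.3218; ω₁ = Δθ/dt₁ = -0.3218
distance = √((-4.5−0)² + (2.5−1)²) = 4.7434; v₂ = distance/dt₂ = 4.7434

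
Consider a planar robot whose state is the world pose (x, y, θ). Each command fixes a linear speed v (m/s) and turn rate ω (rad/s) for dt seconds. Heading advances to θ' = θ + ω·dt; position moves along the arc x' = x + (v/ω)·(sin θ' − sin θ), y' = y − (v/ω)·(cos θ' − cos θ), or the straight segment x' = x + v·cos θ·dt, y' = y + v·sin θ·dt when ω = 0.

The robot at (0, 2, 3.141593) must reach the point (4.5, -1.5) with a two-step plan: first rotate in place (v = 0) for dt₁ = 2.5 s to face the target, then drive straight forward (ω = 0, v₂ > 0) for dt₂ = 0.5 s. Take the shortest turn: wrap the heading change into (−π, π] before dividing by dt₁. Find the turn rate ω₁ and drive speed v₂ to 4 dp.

heading to target = atan2(-1.5−2, 4.5−0) = -0.6610
Δθ = wrap(-0.6610 − 3.1416) = 2.4805; ω₁ = Δθ/dt₁ = 0.9922
distance = √((4.5−0)² + (-1.5−2)²) = 5.7009; v₂ = distance/dt₂ = 11.4018

ω₁ = 0.9922, v₂ = 11.4018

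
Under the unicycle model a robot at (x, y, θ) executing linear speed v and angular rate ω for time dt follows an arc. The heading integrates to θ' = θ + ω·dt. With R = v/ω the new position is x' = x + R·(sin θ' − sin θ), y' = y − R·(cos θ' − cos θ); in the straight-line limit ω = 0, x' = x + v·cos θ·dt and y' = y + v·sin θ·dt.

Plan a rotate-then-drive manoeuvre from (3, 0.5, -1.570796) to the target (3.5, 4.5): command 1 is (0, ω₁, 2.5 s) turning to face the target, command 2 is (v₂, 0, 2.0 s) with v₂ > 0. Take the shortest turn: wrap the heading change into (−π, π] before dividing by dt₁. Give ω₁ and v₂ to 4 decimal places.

heading to target = atan2(4.5−0.5, 3.5−3) = 1.4464
Δθ = wrap(1.4464 − -1.5708) = 3.0172; ω₁ = Δθ/dt₁ = 1.2069
distance = √((3.5−3)² + (4.5−0.5)²) = 4.0311; v₂ = distance/dt₂ = 2.0156

ω₁ = 1.2069, v₂ = 2.0156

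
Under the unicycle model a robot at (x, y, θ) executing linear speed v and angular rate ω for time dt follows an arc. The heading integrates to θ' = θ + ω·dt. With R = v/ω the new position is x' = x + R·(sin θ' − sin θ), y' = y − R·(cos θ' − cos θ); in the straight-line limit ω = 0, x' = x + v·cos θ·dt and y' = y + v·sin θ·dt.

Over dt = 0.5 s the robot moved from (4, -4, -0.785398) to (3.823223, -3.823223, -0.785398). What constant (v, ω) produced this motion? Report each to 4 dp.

v = -0.5000, ω = 0.0000

Δθ = -0.785398 − -0.785398 = 0.000000
ω = Δθ/dt = 0.000000/0.5 = 0.0000
ω = 0 → v = (Δx·cos θ + Δy·sin θ)/dt = -0.5000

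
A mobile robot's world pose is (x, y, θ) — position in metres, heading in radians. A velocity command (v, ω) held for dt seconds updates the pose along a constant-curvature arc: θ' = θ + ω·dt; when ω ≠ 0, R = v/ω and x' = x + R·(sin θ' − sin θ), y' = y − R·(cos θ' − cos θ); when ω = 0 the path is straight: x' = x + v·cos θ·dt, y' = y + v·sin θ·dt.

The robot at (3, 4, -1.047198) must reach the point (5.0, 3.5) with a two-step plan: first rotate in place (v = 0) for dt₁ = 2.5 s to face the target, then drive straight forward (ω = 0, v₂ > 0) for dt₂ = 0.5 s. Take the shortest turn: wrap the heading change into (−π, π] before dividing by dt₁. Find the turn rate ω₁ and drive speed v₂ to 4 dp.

ω₁ = 0.3209, v₂ = 4.1231

heading to target = atan2(3.5−4, 5−3) = -0.2450
Δθ = wrap(-0.2450 − -1.0472) = 0.8022; ω₁ = Δθ/dt₁ = 0.3209
distance = √((5−3)² + (3.5−4)²) = 2.0616; v₂ = distance/dt₂ = 4.1231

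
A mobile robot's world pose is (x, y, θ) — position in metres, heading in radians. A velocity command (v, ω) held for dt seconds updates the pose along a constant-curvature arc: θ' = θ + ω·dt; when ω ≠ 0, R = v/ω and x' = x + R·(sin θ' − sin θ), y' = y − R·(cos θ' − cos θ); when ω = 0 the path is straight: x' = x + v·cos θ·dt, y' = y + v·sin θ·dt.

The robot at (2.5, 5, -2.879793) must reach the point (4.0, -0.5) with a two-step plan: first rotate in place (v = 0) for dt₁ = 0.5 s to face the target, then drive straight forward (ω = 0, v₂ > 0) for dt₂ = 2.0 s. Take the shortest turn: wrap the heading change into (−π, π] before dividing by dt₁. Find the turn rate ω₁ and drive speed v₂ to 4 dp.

ω₁ = 3.1505, v₂ = 2.8504

heading to target = atan2(-0.5−5, 4−2.5) = -1.3045
Δθ = wrap(-1.3045 − -2.8798) = 1.5752; ω₁ = Δθ/dt₁ = 3.1505
distance = √((4−2.5)² + (-0.5−5)²) = 5.7009; v₂ = distance/dt₂ = 2.8504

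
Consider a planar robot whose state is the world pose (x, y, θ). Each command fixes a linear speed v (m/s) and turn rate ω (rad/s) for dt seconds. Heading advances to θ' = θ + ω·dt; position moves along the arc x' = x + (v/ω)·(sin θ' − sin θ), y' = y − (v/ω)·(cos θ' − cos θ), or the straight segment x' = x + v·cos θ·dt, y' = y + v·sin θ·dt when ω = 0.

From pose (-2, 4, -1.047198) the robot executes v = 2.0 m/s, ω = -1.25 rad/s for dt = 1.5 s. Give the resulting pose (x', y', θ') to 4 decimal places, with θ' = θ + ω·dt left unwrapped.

(-3.0374, 1.6384, -2.9222)

θ' = -1.0472 + -1.25·1.5 = -2.9222
R = v/ω = 2.0/-1.25 = -1.6000
x' = -2 + -1.6000·(sin -2.9222 − sin -1.0472) = -3.0374
y' = 4 − -1.6000·(cos -2.9222 − cos -1.0472) = 1.6384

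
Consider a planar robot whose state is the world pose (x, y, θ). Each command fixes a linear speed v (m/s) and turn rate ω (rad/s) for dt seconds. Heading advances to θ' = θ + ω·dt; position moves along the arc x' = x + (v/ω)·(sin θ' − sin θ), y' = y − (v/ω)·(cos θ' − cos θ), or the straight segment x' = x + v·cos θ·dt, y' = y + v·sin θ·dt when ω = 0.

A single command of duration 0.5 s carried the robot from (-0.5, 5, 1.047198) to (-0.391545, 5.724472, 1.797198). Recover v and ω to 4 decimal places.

Δθ = 1.797198 − 1.047198 = 0.750000
ω = Δθ/dt = 0.750000/0.5 = 1.5000
R = −Δy/(cos θ' − cos θ) = 1.0000
v = R·ω = 1.0000·1.5000 = 1.5000

v = 1.5000, ω = 1.5000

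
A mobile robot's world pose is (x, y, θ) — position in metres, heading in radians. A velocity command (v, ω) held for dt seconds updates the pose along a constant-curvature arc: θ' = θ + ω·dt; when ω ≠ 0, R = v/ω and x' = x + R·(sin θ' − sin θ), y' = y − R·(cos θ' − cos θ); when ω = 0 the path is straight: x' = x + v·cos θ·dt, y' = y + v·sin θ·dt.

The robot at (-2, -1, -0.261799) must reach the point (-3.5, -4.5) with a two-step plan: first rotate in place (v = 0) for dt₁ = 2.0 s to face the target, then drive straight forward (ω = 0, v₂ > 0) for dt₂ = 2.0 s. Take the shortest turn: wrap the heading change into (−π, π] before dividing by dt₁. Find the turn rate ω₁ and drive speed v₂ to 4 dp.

ω₁ = -0.8569, v₂ = 1.9039

heading to target = atan2(-4.5−-1, -3.5−-2) = -1.9757
Δθ = wrap(-1.9757 − -0.2618) = -1.7139; ω₁ = Δθ/dt₁ = -0.8569
distance = √((-3.5−-2)² + (-4.5−-1)²) = 3.8079; v₂ = distance/dt₂ = 1.9039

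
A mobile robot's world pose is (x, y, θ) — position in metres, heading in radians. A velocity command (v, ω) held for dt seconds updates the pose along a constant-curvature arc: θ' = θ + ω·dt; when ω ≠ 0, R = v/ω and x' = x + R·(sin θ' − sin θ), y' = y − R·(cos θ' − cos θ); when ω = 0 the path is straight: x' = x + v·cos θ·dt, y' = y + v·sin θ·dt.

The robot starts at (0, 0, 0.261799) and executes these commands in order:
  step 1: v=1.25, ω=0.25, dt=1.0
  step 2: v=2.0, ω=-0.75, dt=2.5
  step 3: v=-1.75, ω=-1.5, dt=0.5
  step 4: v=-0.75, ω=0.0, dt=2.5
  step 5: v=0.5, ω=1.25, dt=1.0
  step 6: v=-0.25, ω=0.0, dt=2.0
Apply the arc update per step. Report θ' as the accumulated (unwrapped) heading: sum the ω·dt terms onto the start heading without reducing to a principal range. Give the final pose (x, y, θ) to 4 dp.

(5.8939, 1.0570, -0.8632)

step 1: θ'=0.5118 (R=5.0000) → pose (1.1546, 0.4703, 0.5118)
step 2: θ'=-1.3632 (R=-2.6667) → pose (5.0700, -1.3050, -1.3632)
step 3: θ'=-2.1132 (R=1.1667) → pose (5.2124, -0.4624, -2.1132)
step 4: θ'=-2.1132 (straight) → pose (6.1803, 1.1435, -2.1132)
step 5: θ'=-0.8632 (R=0.4000) → pose (6.2189, 0.6770, -0.8632)
step 6: θ'=-0.8632 (straight) → pose (5.8939, 1.0570, -0.8632)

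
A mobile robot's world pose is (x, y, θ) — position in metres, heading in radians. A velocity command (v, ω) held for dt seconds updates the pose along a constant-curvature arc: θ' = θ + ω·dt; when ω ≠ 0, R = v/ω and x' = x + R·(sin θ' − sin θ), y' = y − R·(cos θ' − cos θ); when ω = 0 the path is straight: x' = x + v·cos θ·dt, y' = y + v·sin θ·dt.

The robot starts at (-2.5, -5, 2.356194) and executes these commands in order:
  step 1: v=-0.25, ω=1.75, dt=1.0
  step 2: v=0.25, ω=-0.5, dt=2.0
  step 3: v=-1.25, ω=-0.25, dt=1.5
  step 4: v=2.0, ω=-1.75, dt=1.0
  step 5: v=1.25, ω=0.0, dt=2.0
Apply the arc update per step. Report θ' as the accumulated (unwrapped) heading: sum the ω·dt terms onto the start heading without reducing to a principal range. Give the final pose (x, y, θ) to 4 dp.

(0.0039, -1.8459, 0.9812)

step 1: θ'=4.1062 (R=-0.1429) → pose (-2.2816, -4.9804, 4.1062)
step 2: θ'=3.1062 (R=-0.5000) → pose (-2.7102, -5.1952, 3.1062)
step 3: θ'=2.7312 (R=5.0000) → pose (-0.8923, -5.6072, 2.7312)
step 4: θ'=0.9812 (R=-1.1429) → pose (-1.3862, -3.9238, 0.9812)
step 5: θ'=0.9812 (straight) → pose (0.0039, -1.8459, 0.9812)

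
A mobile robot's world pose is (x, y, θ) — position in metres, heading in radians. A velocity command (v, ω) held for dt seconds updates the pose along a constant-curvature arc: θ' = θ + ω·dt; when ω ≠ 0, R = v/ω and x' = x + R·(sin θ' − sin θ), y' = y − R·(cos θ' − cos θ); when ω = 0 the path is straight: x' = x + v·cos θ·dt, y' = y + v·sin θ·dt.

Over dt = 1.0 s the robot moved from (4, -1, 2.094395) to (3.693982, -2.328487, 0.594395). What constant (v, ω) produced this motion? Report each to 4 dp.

v = -1.5000, ω = -1.5000

Δθ = 0.594395 − 2.094395 = -1.500000
ω = Δθ/dt = -1.500000/1.0 = -1.5000
R = −Δy/(cos θ' − cos θ) = 1.0000
v = R·ω = 1.0000·-1.5000 = -1.5000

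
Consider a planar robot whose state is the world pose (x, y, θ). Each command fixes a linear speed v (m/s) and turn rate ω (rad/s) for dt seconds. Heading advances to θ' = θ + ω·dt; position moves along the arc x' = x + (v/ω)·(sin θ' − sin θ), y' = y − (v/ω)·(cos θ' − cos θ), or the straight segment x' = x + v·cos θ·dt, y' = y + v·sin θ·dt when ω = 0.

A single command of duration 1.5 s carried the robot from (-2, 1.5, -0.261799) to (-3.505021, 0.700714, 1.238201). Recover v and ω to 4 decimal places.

v = -1.2500, ω = 1.0000

Δθ = 1.238201 − -0.261799 = 1.500000
ω = Δθ/dt = 1.500000/1.5 = 1.0000
R = Δx/(sin θ' − sin θ) = -1.2500
v = R·ω = -1.2500·1.0000 = -1.2500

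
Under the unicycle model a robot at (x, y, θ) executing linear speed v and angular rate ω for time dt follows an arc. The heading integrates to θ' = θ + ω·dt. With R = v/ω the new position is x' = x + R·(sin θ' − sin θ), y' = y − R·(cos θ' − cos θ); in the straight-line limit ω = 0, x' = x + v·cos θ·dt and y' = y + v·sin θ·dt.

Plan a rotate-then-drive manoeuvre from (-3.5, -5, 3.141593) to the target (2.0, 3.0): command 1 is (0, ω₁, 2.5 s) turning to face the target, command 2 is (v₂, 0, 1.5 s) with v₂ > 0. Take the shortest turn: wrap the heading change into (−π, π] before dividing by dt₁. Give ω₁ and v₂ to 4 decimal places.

ω₁ = -0.8692, v₂ = 6.4722

heading to target = atan2(3−-5, 2−-3.5) = 0.9685
Δθ = wrap(0.9685 − 3.1416) = -2.1731; ω₁ = Δθ/dt₁ = -0.8692
distance = √((2−-3.5)² + (3−-5)²) = 9.7082; v₂ = distance/dt₂ = 6.4722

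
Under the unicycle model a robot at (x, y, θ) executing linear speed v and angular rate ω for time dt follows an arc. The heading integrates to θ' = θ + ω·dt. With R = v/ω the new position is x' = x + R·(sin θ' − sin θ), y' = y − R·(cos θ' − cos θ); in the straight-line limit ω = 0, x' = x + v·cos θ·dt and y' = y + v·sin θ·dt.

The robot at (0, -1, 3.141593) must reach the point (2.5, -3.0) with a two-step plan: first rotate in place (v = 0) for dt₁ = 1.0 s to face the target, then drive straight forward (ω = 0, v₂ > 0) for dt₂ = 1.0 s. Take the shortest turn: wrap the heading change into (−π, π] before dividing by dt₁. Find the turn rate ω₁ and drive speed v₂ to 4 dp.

ω₁ = 2.4669, v₂ = 3.2016

heading to target = atan2(-3−-1, 2.5−0) = -0.6747
Δθ = wrap(-0.6747 − 3.1416) = 2.4669; ω₁ = Δθ/dt₁ = 2.4669
distance = √((2.5−0)² + (-3−-1)²) = 3.2016; v₂ = distance/dt₂ = 3.2016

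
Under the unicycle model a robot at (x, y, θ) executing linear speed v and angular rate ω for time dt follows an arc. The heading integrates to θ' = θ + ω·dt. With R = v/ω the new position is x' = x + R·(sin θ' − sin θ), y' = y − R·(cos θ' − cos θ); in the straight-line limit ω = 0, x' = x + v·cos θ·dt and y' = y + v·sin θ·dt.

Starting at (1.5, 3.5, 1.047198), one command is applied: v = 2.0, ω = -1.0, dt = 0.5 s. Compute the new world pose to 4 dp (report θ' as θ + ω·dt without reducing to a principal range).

θ' = 1.0472 + -1.0·0.5 = 0.5472
R = v/ω = 2.0/-1.0 = -2.0000
x' = 1.5 + -2.0000·(sin 0.5472 − sin 1.0472) = 2.1915
y' = 3.5 − -2.0000·(cos 0.5472 − cos 1.0472) = 4.2080

(2.1915, 4.2080, 0.5472)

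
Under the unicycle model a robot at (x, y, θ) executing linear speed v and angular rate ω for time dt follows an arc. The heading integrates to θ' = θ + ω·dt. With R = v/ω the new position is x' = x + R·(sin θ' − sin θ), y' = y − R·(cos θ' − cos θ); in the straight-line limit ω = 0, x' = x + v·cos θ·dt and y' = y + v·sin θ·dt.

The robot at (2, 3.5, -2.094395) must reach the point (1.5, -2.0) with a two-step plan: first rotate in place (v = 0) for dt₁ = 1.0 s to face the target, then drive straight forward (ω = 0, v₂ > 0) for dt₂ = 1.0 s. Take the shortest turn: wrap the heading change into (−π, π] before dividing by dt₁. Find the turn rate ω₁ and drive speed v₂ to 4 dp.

ω₁ = 0.4329, v₂ = 5.5227

heading to target = atan2(-2−3.5, 1.5−2) = -1.6615
Δθ = wrap(-1.6615 − -2.0944) = 0.4329; ω₁ = Δθ/dt₁ = 0.4329
distance = √((1.5−2)² + (-2−3.5)²) = 5.5227; v₂ = distance/dt₂ = 5.5227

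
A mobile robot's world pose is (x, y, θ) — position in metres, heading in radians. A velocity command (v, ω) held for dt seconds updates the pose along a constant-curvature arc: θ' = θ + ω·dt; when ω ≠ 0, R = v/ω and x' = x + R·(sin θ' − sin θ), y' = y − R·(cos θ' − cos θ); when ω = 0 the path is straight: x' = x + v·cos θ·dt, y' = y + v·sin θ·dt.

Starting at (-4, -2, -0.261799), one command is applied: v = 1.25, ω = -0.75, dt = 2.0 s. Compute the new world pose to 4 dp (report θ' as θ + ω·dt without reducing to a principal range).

(-2.7950, -3.9263, -1.7618)

θ' = -0.2618 + -0.75·2.0 = -1.7618
R = v/ω = 1.25/-0.75 = -1.6667
x' = -4 + -1.6667·(sin -1.7618 − sin -0.2618) = -2.7950
y' = -2 − -1.6667·(cos -1.7618 − cos -0.2618) = -3.9263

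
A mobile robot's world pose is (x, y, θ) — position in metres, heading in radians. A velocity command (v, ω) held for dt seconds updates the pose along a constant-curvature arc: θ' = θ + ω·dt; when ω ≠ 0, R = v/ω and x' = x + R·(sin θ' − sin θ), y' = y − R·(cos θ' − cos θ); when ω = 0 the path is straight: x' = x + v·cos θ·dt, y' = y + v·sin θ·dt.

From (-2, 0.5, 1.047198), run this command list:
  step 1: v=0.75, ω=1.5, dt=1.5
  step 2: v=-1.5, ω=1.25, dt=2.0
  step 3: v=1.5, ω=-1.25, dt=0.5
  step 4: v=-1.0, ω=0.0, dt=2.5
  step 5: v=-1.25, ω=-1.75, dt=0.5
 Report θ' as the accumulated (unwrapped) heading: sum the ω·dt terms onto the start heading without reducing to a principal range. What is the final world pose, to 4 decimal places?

(-2.7441, 5.8074, 4.2972)

step 1: θ'=3.2972 (R=0.5000) → pose (-2.5105, 1.2440, 3.2972)
step 2: θ'=5.7972 (R=-1.2000) → pose (-2.1360, 3.4905, 5.7972)
step 3: θ'=5.1722 (R=-1.2000) → pose (-1.6211, 2.9620, 5.1722)
step 4: θ'=5.1722 (straight) → pose (-2.7306, 5.2023, 5.1722)
step 5: θ'=4.2972 (R=0.7143) → pose (-2.7441, 5.8074, 4.2972)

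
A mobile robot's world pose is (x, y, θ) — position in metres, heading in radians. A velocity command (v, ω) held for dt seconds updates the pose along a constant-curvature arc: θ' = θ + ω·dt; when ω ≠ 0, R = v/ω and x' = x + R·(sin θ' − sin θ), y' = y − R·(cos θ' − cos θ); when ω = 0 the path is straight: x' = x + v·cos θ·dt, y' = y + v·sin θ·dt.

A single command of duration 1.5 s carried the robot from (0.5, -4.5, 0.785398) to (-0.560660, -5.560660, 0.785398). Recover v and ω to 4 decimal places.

Δθ = 0.785398 − 0.785398 = 0.000000
ω = Δθ/dt = 0.000000/1.5 = 0.0000
ω = 0 → v = (Δx·cos θ + Δy·sin θ)/dt = -1.0000

v = -1.0000, ω = 0.0000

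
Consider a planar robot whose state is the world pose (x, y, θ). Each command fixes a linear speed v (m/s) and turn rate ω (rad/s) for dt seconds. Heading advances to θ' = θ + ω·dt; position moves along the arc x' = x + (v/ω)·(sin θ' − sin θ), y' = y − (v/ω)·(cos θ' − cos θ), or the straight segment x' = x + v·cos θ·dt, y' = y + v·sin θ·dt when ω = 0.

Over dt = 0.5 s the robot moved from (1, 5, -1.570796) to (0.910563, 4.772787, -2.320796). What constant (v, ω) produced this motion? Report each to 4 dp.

Δθ = -2.320796 − -1.570796 = -0.750000
ω = Δθ/dt = -0.750000/0.5 = -1.5000
R = −Δy/(cos θ' − cos θ) = -0.3333
v = R·ω = -0.3333·-1.5000 = 0.5000

v = 0.5000, ω = -1.5000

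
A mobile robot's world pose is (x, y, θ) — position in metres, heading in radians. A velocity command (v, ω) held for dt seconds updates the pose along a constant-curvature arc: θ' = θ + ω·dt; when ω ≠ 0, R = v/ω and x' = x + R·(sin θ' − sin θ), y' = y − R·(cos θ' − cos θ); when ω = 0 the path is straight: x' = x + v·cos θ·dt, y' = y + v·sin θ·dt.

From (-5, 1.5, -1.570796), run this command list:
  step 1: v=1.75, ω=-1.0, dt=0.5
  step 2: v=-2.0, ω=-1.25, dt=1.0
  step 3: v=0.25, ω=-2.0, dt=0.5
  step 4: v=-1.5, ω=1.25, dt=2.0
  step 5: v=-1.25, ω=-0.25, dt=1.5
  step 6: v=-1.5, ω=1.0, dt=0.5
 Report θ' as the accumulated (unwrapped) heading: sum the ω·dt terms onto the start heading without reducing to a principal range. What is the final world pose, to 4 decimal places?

(-0.2847, 4.0838, -1.6958)

step 1: θ'=-2.0708 (R=-1.7500) → pose (-5.2142, 0.6610, -2.0708)
step 2: θ'=-3.3208 (R=1.6000) → pose (-3.5249, 1.4683, -3.3208)
step 3: θ'=-4.3208 (R=-0.1250) → pose (-3.6182, 1.5436, -4.3208)
step 4: θ'=-1.8208 (R=-1.2000) → pose (-1.3463, 1.7047, -1.8208)
step 5: θ'=-2.1958 (R=5.0000) → pose (-0.5566, 3.3932, -2.1958)
step 6: θ'=-1.6958 (R=-1.5000) → pose (-0.2847, 4.0838, -1.6958)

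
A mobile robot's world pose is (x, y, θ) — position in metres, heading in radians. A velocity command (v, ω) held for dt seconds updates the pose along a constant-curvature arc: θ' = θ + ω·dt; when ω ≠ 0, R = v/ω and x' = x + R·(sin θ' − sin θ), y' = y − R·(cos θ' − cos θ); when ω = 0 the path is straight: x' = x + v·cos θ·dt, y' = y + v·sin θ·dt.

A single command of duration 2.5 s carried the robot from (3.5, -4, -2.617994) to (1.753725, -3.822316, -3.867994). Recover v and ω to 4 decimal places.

v = 0.7500, ω = -0.5000

Δθ = -3.867994 − -2.617994 = -1.250000
ω = Δθ/dt = -1.250000/2.5 = -0.5000
R = Δx/(sin θ' − sin θ) = -1.5000
v = R·ω = -1.5000·-0.5000 = 0.7500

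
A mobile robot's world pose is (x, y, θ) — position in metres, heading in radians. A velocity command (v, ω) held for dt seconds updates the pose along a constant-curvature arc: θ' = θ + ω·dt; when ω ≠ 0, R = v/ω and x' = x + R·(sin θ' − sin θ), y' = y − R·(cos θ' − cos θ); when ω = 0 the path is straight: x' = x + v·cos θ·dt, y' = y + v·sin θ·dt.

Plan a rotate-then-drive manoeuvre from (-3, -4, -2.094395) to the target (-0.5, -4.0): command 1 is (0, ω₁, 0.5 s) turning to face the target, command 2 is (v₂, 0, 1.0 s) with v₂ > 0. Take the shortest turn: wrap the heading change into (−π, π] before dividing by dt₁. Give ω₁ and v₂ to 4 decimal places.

heading to target = atan2(-4−-4, -0.5−-3) = 0.0000
Δθ = wrap(0.0000 − -2.0944) = 2.0944; ω₁ = Δθ/dt₁ = 4.1888
distance = √((-0.5−-3)² + (-4−-4)²) = 2.5000; v₂ = distance/dt₂ = 2.5000

ω₁ = 4.1888, v₂ = 2.5000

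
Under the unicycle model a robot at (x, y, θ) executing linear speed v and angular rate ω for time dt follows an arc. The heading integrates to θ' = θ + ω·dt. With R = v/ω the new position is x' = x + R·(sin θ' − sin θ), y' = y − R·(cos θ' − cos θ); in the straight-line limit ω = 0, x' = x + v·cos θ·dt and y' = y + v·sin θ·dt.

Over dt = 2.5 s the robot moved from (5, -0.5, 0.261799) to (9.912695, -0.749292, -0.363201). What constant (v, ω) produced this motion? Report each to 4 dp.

v = 2.0000, ω = -0.2500

Δθ = -0.363201 − 0.261799 = -0.625000
ω = Δθ/dt = -0.625000/2.5 = -0.2500
R = Δx/(sin θ' − sin θ) = -8.0000
v = R·ω = -8.0000·-0.2500 = 2.0000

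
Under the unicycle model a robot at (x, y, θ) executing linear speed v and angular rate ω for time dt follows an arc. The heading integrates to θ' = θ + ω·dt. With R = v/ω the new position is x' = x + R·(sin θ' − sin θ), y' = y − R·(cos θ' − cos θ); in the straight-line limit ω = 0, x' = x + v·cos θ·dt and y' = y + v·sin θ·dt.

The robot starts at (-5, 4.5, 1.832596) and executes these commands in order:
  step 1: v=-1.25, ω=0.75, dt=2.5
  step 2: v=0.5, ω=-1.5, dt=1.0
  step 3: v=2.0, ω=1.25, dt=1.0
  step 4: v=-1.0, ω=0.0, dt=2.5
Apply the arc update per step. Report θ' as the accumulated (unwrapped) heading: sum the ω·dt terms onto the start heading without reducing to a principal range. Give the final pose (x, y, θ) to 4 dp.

step 1: θ'=3.7076 (R=-1.6667) → pose (-2.4964, 3.5246, 3.7076)
step 2: θ'=2.2076 (R=-0.3333) → pose (-2.9431, 3.6078, 2.2076)
step 3: θ'=3.4576 (R=1.6000) → pose (-4.7267, 4.1771, 3.4576)
step 4: θ'=3.4576 (straight) → pose (-2.3505, 4.9541, 3.4576)

(-2.3505, 4.9541, 3.4576)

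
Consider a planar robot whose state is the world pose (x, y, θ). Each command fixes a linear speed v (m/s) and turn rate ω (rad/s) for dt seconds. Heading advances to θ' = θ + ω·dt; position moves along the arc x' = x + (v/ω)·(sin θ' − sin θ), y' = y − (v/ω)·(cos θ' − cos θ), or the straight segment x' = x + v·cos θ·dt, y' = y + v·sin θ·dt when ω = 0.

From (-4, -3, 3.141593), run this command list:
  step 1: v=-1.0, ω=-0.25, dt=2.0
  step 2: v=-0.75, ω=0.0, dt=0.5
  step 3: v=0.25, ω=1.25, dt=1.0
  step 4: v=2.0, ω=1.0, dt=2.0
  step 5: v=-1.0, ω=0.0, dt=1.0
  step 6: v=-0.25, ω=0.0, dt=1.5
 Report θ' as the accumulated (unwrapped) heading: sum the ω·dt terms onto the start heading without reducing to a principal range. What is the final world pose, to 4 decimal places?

(-2.6564, -6.4858, 5.8916)

step 1: θ'=2.6416 (R=4.0000) → pose (-2.0823, -3.4897, 2.6416)
step 2: θ'=2.6416 (straight) → pose (-1.7532, -3.6695, 2.6416)
step 3: θ'=3.8916 (R=0.2000) → pose (-1.9854, -3.6986, 3.8916)
step 4: θ'=5.8916 (R=2.0000) → pose (-1.3855, -7.0106, 5.8916)
step 5: θ'=5.8916 (straight) → pose (-2.3098, -6.6290, 5.8916)
step 6: θ'=5.8916 (straight) → pose (-2.6564, -6.4858, 5.8916)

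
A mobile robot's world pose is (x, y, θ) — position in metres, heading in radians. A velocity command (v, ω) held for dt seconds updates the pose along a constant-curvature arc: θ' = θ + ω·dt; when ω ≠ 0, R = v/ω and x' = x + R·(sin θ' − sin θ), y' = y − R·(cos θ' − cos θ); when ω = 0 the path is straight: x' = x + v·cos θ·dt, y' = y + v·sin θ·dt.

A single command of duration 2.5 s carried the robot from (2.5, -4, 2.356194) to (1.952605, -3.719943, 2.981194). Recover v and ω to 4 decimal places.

v = 0.2500, ω = 0.2500

Δθ = 2.981194 − 2.356194 = 0.625000
ω = Δθ/dt = 0.625000/2.5 = 0.2500
R = Δx/(sin θ' − sin θ) = 1.0000
v = R·ω = 1.0000·0.2500 = 0.2500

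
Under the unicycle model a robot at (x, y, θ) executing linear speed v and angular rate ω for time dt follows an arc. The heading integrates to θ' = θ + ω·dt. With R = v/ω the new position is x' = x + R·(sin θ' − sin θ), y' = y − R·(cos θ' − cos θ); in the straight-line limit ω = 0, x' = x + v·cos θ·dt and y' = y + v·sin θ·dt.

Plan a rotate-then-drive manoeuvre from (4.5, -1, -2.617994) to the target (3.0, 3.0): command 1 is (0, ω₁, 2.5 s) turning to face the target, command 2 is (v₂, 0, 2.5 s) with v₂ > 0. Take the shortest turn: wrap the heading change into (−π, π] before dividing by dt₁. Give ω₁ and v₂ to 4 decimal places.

heading to target = atan2(3−-1, 3−4.5) = 1.9296
Δθ = wrap(1.9296 − -2.6180) = -1.7356; ω₁ = Δθ/dt₁ = -0.6942
distance = √((3−4.5)² + (3−-1)²) = 4.2720; v₂ = distance/dt₂ = 1.7088

ω₁ = -0.6942, v₂ = 1.7088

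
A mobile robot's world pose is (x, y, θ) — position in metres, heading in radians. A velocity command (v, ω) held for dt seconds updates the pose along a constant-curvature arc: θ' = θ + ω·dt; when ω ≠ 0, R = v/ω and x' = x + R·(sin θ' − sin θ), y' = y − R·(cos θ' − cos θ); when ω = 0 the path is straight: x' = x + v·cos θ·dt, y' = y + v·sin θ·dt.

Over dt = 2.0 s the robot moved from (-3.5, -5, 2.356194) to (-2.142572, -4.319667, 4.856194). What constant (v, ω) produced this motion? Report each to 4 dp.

v = -1.0000, ω = 1.2500

Δθ = 4.856194 − 2.356194 = 2.500000
ω = Δθ/dt = 2.500000/2.0 = 1.2500
R = Δx/(sin θ' − sin θ) = -0.8000
v = R·ω = -0.8000·1.2500 = -1.0000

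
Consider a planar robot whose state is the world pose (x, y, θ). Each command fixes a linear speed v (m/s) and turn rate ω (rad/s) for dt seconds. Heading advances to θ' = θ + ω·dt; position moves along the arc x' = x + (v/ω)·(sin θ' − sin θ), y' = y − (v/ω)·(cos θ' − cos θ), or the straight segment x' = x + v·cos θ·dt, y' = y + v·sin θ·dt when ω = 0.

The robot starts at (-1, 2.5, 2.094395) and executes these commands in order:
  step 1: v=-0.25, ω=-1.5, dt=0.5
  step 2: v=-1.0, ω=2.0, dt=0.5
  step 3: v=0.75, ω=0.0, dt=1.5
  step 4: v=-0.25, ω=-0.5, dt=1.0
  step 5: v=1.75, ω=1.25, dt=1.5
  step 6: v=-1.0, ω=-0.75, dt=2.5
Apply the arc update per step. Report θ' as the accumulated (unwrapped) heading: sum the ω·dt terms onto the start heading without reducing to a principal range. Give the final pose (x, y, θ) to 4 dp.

(-1.6153, 2.5461, 1.8444)

step 1: θ'=1.3444 (R=0.1667) → pose (-0.9819, 2.3793, 1.3444)
step 2: θ'=2.3444 (R=-0.5000) → pose (-0.8524, 1.9177, 2.3444)
step 3: θ'=2.3444 (straight) → pose (-1.6384, 2.7225, 2.3444)
step 4: θ'=1.8444 (R=0.5000) → pose (-1.5147, 2.5082, 1.8444)
step 5: θ'=3.7194 (R=1.4000) → pose (-3.6273, 3.3027, 3.7194)
step 6: θ'=1.8444 (R=1.3333) → pose (-1.6153, 2.5461, 1.8444)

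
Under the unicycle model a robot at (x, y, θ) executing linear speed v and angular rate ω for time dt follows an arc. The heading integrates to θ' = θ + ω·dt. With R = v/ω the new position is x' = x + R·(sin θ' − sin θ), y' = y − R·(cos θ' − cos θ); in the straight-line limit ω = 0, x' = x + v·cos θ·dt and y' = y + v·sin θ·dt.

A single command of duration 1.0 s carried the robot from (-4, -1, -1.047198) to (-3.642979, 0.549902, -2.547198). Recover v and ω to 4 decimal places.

Δθ = -2.547198 − -1.047198 = -1.500000
ω = Δθ/dt = -1.500000/1.0 = -1.5000
R = −Δy/(cos θ' − cos θ) = 1.1667
v = R·ω = 1.1667·-1.5000 = -1.7500

v = -1.7500, ω = -1.5000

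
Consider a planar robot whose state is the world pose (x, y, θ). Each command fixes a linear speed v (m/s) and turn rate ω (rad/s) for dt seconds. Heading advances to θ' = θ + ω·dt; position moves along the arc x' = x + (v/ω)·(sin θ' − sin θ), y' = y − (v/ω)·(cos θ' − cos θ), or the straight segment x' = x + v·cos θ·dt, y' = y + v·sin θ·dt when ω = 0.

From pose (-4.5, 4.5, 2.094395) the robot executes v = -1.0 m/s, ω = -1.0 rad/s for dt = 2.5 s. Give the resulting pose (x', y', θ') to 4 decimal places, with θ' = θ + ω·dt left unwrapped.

(-5.7606, 3.0811, -0.4056)

θ' = 2.0944 + -1.0·2.5 = -0.4056
R = v/ω = -1.0/-1.0 = 1.0000
x' = -4.5 + 1.0000·(sin -0.4056 − sin 2.0944) = -5.7606
y' = 4.5 − 1.0000·(cos -0.4056 − cos 2.0944) = 3.0811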